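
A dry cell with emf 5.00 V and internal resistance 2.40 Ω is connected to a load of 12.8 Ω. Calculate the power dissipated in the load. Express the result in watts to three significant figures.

Load and internal resistance form a series loop — compute the loop current, then the load power via I²R.
I = ε / (r + R) = 5.00 / (2.40 + 12.8) = 0.3289 A
P_load = I² R = (0.3289)² × 12.8 = 1.385 W

1.39 W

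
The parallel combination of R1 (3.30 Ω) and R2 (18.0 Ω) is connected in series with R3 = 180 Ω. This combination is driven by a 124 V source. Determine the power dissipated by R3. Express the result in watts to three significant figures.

82.8 W

Collapse the R1‖R2 pair into one equivalent R_p; then R_p and R3 form a series string.
R_p = (3.30×18.0)/(3.30+18.0) = 2.789 Ω
R_total = R_p + 180 = 2.789 + 180 = 182.8 Ω
I = V / R_total = 124 / 182.8 = 0.6784 A
All the supply current flows through R3; use P = I²R3.
P_R3 = (0.6784)² × 180 = 82.84 W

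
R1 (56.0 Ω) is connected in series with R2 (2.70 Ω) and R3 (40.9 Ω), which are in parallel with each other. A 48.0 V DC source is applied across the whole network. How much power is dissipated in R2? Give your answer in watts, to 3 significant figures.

1.60 W

Collapse R2‖R3 to a single equivalent, reducing the network to two series elements.
R_p = (2.70×40.9)/(2.70+40.9) = 2.533 Ω
R_total = 56.0 + 2.533 = 58.53 Ω
I = V / R_total = 48.0 / 58.53 = 0.8201 A
Voltage across the parallel pair: V_p = I × R_p = 0.8201 × 2.533 = 2.077 V
R2 is across V_p, so use P = V²/R for that branch.
P_R2 = (2.077)² / 2.70 = 1.598 W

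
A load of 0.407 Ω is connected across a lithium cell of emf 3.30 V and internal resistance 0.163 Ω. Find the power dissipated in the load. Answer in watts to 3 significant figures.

13.6 W

Find the circuit current first, then P = I²R for the load (series elements share I).
I = ε / (r + R) = 3.30 / (0.163 + 0.407) = 5.789 A
P_load = I² R = (5.789)² × 0.407 = 13.64 W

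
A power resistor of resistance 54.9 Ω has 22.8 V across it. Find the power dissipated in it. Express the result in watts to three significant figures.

9.47 W

Voltage and resistance are given, so P = V²/R is the one-step route.
P = (22.8 V)² / 54.9 Ω = 9.469 W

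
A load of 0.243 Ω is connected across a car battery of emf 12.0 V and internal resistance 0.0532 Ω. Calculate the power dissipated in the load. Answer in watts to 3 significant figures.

399 W

Find the circuit current first, then P = I²R for the load (series elements share I).
I = ε / (r + R) = 12.0 / (0.0532 + 0.243) = 40.51 A
P_load = I² R = (40.51)² × 0.243 = 398.8 W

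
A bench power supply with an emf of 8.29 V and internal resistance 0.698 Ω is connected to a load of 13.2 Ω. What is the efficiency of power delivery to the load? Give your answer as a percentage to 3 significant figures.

95.0 %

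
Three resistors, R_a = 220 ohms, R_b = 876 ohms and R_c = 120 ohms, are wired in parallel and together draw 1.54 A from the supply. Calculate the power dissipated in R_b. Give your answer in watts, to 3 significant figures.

The branches share the same voltage, but only the total current is given — find V from the equivalent resistance first.
1/R_eq = 1/220 + 1/876 + 1/120 ⇒ R_eq = 71.32 Ω
V = I_total × R_eq = 1.540 × 71.32 = 109.8 V
P_R_b = V² / R_b = (109.8)² / 876 = 13.77 W

13.8 W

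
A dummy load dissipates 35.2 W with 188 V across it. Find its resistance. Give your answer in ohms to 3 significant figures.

1000 Ω

Inverting the appropriate power form: R = V² / P.
R = (188)² / 35.2 = 1004 Ω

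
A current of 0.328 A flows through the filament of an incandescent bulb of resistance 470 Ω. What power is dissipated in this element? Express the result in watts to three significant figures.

50.6 W

With I and R stated, P = I²R applies in one step.
P = (0.3280 A)² × 470 Ω = 50.56 W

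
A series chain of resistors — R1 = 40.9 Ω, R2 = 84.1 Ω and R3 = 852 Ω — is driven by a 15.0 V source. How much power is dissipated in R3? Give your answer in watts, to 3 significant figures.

0.201 W

Every series element carries the same I. Get I from the total resistance, then P = I² × R3.
R_total = 40.9 + 84.1 + 852 = 977.0 Ω
I = V / R_total = 15.0 / 977.0 = 0.01535 A
P_R3 = I² × R3 = (0.01535)² × 852 = 0.2008 W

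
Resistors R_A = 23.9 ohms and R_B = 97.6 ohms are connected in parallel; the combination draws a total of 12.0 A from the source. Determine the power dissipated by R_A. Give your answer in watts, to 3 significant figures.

2220 W

The branches share the same voltage, but only the total current is given — find V from the equivalent resistance first.
1/R_eq = 1/23.9 + 1/97.6 ⇒ R_eq = 19.20 Ω
V = I_total × R_eq = 12.00 × 19.20 = 230.4 V
P_R_A = V² / R_A = (230.4)² / 23.9 = 2221 W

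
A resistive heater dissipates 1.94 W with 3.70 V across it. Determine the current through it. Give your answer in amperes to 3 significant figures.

Rearranging the power relation for the two known quantities gives I = P / V.
I = 1.94 / 3.70 = 0.5243 A

0.524 A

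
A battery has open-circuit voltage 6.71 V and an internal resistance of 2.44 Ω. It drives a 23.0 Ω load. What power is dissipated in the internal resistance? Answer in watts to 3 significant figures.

0.170 W

The internal resistance carries the same current as the load; P_int = I²r.
I = ε / (r + R) = 6.71 / (2.44 + 23.0) = 0.2638 A
P_int = I² r = (0.2638)² × 2.44 = 0.1697 W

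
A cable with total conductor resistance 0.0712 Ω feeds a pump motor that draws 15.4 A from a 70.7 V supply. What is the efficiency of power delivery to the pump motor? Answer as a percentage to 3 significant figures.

The cable carries the full 15.4 A.
P_line = I² R_line = (15.40)² × 0.0712 = 16.89 W
P_source = V I = 70.7 × 15.40 = 1089 W; P_load = 1072 W
η = P_load / P_source = 1072 / 1089 = 0.9845

98.4 %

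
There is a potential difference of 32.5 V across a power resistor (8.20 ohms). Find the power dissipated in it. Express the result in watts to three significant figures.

129 W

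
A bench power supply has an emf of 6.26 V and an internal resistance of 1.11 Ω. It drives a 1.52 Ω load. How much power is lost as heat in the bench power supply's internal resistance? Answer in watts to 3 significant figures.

6.29 W

The internal resistance carries the same current as the load; P_int = I²r.
I = ε / (r + R) = 6.26 / (1.11 + 1.52) = 2.380 A
P_int = I² r = (2.380)² × 1.11 = 6.289 W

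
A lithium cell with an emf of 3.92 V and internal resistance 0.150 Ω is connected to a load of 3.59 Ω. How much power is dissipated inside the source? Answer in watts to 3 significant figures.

0.165 W

The internal resistance carries the same current as the load; P_int = I²r.
I = ε / (r + R) = 3.92 / (0.150 + 3.59) = 1.048 A
P_int = I² r = (1.048)² × 0.150 = 0.1648 W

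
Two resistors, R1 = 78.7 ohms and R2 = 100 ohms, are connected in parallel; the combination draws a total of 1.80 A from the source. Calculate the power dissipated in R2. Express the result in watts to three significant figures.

We need the common branch voltage; get it from I_total × R_eq, then P = V²/R for the branch.
1/R_eq = 1/78.7 + 1/100 ⇒ R_eq = 44.04 Ω
V = I_total × R_eq = 1.800 × 44.04 = 79.27 V
P_R2 = V² / R2 = (79.27)² / 100 = 62.84 W

62.8 W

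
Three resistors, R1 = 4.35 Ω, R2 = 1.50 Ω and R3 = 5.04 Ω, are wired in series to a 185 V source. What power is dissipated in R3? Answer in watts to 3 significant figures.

1450 W

The current is common to all series resistors; compute it, then apply P = I²R for the target.
R_total = 4.35 + 1.50 + 5.04 = 10.89 Ω
I = V / R_total = 185 / 10.89 = 16.99 A
P_R3 = I² × R3 = (16.99)² × 5.04 = 1455 W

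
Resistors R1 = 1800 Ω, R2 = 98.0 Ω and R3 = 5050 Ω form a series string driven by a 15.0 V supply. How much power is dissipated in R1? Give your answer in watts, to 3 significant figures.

0.00839 W

In a series string the same current flows through every resistor — find that current, then P = I²R for the one we want.
R_total = 1800 + 98.0 + 5050 = 6948 Ω
I = V / R_total = 15.0 / 6948 = 0.002159 A
P_R1 = I² × R1 = (0.002159)² × 1800 = 0.008389 W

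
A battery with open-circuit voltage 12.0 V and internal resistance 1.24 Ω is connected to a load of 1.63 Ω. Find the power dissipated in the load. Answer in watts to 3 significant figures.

With r and R in series, I = ε/(r+R); the load dissipates I²R.
I = ε / (r + R) = 12.0 / (1.24 + 1.63) = 4.181 A
P_load = I² R = (4.181)² × 1.63 = 28.50 W

28.5 W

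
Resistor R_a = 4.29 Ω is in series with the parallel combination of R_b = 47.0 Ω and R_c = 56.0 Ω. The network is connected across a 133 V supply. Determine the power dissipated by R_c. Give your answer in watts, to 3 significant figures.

232 W

Collapse R_b‖R_c to a single equivalent, reducing the network to two series elements.
R_p = (47.0×56.0)/(47.0+56.0) = 25.55 Ω
R_total = 4.29 + 25.55 = 29.84 Ω
I = V / R_total = 133 / 29.84 = 4.457 A
Voltage across the parallel pair: V_p = I × R_p = 4.457 × 25.55 = 113.9 V
With V_p across R_c, its power is V_p²/R_c.
P_R_c = (113.9)² / 56.0 = 231.6 W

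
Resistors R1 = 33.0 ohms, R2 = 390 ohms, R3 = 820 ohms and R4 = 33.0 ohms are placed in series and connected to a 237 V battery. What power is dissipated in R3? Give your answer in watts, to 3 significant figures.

Series elements share the same current, so find I first, then use P = I²R.
R_total = 33.0 + 390 + 820 + 33.0 = 1276 Ω
I = V / R_total = 237 / 1276 = 0.1857 A
P_R3 = I² × R3 = (0.1857)² × 820 = 28.29 W

28.3 W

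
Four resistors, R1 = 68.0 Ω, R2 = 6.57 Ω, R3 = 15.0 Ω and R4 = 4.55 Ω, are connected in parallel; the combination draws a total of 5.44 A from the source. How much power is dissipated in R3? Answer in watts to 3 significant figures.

Only the total current is stated, so first find the parallel equivalent to get the voltage across the combination.
1/R_eq = 1/68.0 + 1/6.57 + 1/15.0 + 1/4.55 ⇒ R_eq = 2.206 Ω
V = I_total × R_eq = 5.440 × 2.206 = 12.00 V
P_R3 = V² / R3 = (12.00)² / 15.0 = 9.599 W

9.60 W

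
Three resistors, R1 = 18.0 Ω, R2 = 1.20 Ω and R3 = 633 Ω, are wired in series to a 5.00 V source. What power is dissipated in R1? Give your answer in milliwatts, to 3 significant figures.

1.06 mW

In a series string the same current flows through every resistor — find that current, then P = I²R for the one we want.
R_total = 18.0 + 1.20 + 633 = 652.2 Ω
I = V / R_total = 5.00 / 652.2 = 0.007666 A
P_R1 = I² × R1 = (0.007666)² × 18.0 = 0.001058 W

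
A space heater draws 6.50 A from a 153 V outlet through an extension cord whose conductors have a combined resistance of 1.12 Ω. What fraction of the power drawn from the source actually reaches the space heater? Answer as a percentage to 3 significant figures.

95.2 %

The extension cord carries the full 6.50 A.
P_line = I² R_line = (6.500)² × 1.12 = 47.32 W
P_source = V I = 153 × 6.500 = 994.5 W; P_load = 947.2 W
η = P_load / P_source = 947.2 / 994.5 = 0.9524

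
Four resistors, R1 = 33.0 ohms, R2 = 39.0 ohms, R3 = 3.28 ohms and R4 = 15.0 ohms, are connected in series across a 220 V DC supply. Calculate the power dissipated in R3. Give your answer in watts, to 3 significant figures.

Since the resistors are in series they all carry the loop current I = V/R_total; the power in any one is I²R.
R_total = 33.0 + 39.0 + 3.28 + 15.0 = 90.28 Ω
I = V / R_total = 220 / 90.28 = 2.437 A
P_R3 = I² × R3 = (2.437)² × 3.28 = 19.48 W

19.5 W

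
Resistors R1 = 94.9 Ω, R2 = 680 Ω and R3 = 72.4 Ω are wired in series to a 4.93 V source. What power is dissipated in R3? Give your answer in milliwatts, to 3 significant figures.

In a series string the same current flows through every resistor — find that current, then P = I²R for the one we want.
R_total = 94.9 + 680 + 72.4 = 847.3 Ω
I = V / R_total = 4.93 / 847.3 = 0.005818 A
P_R3 = I² × R3 = (0.005818)² × 72.4 = 0.002451 W

2.45 mW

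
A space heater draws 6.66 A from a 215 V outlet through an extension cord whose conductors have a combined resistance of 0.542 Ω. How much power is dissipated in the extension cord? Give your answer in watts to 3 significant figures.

Line loss is just I²R for the cable — we know both I and R_line directly.
The extension cord carries the full 6.66 A.
P_line = I² R_line = (6.660)² × 0.542 = 24.04 W

24.0 W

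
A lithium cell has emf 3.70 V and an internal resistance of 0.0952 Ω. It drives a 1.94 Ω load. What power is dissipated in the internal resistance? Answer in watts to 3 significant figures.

0.315 W

The source's internal resistance is just another series element carrying I; its dissipation is I²r.
I = ε / (r + R) = 3.70 / (0.0952 + 1.94) = 1.818 A
P_int = I² r = (1.818)² × 0.0952 = 0.3146 W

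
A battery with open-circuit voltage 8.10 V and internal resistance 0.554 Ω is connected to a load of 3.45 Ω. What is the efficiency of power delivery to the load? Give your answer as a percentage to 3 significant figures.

The source delivers εI, of which I²R reaches the load and I²r is lost; since I is common, η = R/(R+r).
η = R / (R + r) = 3.45 / (3.45 + 0.554) = 0.8616

86.2 %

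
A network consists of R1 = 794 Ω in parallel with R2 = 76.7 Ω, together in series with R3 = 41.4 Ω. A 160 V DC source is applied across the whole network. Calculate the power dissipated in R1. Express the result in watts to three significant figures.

12.7 W

Combine R1 and R2 into their parallel equivalent first, reducing the network to two series resistors.
R_p = (794×76.7)/(794+76.7) = 69.94 Ω
R_total = R_p + 41.4 = 69.94 + 41.4 = 111.3 Ω
I = V / R_total = 160 / 111.3 = 1.437 A
Voltage across the parallel pair: V_p = I × R_p = 1.437 × 69.94 = 100.5 V
R1 sits across V_p; its power is V_p²/R.
P_R1 = (100.5)² / 794 = 12.72 W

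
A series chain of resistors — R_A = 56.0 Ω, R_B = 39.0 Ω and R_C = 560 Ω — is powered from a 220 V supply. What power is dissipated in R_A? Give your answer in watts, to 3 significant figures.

The current is common to all series resistors; compute it, then apply P = I²R for the target.
R_total = 56.0 + 39.0 + 560 = 655.0 Ω
I = V / R_total = 220 / 655.0 = 0.3359 A
P_R_A = I² × R_A = (0.3359)² × 56.0 = 6.318 W

6.32 W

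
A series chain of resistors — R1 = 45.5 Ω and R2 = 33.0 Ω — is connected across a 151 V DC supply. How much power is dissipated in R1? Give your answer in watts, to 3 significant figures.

In a series string the same current flows through every resistor — find that current, then P = I²R for the one we want.
R_total = 45.5 + 33.0 = 78.50 Ω
I = V / R_total = 151 / 78.50 = 1.924 A
P_R1 = I² × R1 = (1.924)² × 45.5 = 168.4 W

168 W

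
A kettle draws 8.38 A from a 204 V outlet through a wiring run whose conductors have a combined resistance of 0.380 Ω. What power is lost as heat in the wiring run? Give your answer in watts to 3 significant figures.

The wiring run is a series resistance carrying the load current; its dissipation is I²R_line.
The wiring run carries the full 8.38 A.
P_line = I² R_line = (8.380)² × 0.380 = 26.69 W

26.7 W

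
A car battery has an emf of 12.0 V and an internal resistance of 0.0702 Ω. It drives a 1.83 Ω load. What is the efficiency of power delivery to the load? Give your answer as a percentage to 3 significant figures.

96.3 %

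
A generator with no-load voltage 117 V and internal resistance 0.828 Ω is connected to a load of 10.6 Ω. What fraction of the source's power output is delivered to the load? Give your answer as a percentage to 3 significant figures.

92.8 %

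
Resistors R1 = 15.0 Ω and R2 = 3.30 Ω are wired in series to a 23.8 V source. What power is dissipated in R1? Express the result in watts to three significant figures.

Since the resistors are in series they all carry the loop current I = V/R_total; the power in any one is I²R.
R_total = 15.0 + 3.30 = 18.30 Ω
I = V / R_total = 23.8 / 18.30 = 1.301 A
P_R1 = I² × R1 = (1.301)² × 15.0 = 25.37 W

25.4 W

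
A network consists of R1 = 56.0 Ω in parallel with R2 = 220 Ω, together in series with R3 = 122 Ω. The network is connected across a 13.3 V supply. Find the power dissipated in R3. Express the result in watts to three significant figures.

Reduce the parallel combination to a single R_p; the circuit then becomes R_p in series with the remaining resistor.
R_p = (56.0×220)/(56.0+220) = 44.64 Ω
R_total = R_p + 122 = 44.64 + 122 = 166.6 Ω
I = V / R_total = 13.3 / 166.6 = 0.07981 A
R3 carries the full series current, so P = I²R.
P_R3 = (0.07981)² × 122 = 0.7772 W

0.777 W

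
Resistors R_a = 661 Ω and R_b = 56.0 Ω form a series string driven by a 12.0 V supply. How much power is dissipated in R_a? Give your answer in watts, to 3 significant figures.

The current is common to all series resistors; compute it, then apply P = I²R for the target.
R_total = 661 + 56.0 = 717.0 Ω
I = V / R_total = 12.0 / 717.0 = 0.01674 A
P_R_a = I² × R_a = (0.01674)² × 661 = 0.1852 W

0.185 W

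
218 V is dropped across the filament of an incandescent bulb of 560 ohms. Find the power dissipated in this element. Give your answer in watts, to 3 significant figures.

With V across and R both known, P = V²/R gives the dissipation directly.
P = (218 V)² / 560 Ω = 84.86 W

84.9 W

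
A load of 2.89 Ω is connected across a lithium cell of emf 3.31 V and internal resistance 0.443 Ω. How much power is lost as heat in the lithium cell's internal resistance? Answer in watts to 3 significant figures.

0.437 W

Internal loss is I²r, with I set by the total series resistance r+R.
I = ε / (r + R) = 3.31 / (0.443 + 2.89) = 0.9931 A
P_int = I² r = (0.9931)² × 0.443 = 0.4369 W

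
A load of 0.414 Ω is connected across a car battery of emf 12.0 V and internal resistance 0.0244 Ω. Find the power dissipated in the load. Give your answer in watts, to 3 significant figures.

310 W

With r and R in series, I = ε/(r+R); the load dissipates I²R.
I = ε / (r + R) = 12.0 / (0.0244 + 0.414) = 27.37 A
P_load = I² R = (27.37)² × 0.414 = 310.2 W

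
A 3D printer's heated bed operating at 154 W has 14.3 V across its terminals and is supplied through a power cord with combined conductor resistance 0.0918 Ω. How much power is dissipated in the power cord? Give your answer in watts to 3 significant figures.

Line loss is just I²R for the cable — we know both I and R_line directly.
I = P / V = 154 / 14.3 = 10.77 A through the power cord.
P_line = I² R_line = (10.77)² × 0.0918 = 10.65 W

10.6 W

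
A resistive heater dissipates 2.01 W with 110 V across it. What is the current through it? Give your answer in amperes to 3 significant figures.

0.0183 A

The two known quantities fix the third via I = P / V.
I = 2.01 / 110 = 0.01827 A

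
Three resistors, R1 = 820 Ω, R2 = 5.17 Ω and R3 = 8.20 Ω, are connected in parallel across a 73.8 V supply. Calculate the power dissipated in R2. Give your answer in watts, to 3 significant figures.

1050 W

Parallel branches share the same voltage; P = V²/R gives the branch power in one step.
P_R2 = V² / R2 = (73.8)² / 5.17 Ω = 1053 W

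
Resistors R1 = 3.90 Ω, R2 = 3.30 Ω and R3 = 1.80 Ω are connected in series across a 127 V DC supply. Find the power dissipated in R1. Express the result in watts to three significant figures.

777 W

Since the resistors are in series they all carry the loop current I = V/R_total; the power in any one is I²R.
R_total = 3.90 + 3.30 + 1.80 = 9.000 Ω
I = V / R_total = 127 / 9.000 = 14.11 A
P_R1 = I² × R1 = (14.11)² × 3.90 = 776.6 W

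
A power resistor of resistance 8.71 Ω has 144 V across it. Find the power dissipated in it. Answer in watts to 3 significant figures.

2380 W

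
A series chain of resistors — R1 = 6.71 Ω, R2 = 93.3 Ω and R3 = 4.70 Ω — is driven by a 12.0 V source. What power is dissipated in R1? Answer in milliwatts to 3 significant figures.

The current is common to all series resistors; compute it, then apply P = I²R for the target.
R_total = 6.71 + 93.3 + 4.70 = 104.7 Ω
I = V / R_total = 12.0 / 104.7 = 0.1146 A
P_R1 = I² × R1 = (0.1146)² × 6.71 = 0.08813 W

88.1 mW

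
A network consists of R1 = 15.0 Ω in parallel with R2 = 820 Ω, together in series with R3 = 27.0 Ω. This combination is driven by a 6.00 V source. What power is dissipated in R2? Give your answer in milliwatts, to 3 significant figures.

5.47 mW

First find R_p for the parallel pair, then treat R_p + R3 as a series loop.
R_p = (15.0×820)/(15.0+820) = 14.73 Ω
R_total = R_p + 27.0 = 14.73 + 27.0 = 41.73 Ω
I = V / R_total = 6.00 / 41.73 = 0.1438 A
Voltage across the parallel pair: V_p = I × R_p = 0.1438 × 14.73 = 2.118 V
Use P = V²/R for R2 with V = V_p.
P_R2 = (2.118)² / 820 = 0.005470 W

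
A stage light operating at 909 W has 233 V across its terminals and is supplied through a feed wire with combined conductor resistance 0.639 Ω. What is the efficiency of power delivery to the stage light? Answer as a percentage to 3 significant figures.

98.9 %

I = P / V = 909 / 233 = 3.901 A through the feed wire.
P_line = I² R_line = (3.901)² × 0.639 = 9.726 W
P_source = P_load + P_line = 909.0 + 9.726 = 918.7 W
η = P_load / P_source = 909.0 / 918.7 = 0.9894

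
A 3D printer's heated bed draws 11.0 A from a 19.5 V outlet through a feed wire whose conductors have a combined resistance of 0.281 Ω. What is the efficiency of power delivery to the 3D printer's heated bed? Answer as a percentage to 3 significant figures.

The feed wire carries the full 11.0 A.
P_line = I² R_line = (11.00)² × 0.281 = 34.00 W
P_source = V I = 19.5 × 11.00 = 214.5 W; P_load = 180.5 W
η = P_load / P_source = 180.5 / 214.5 = 0.8415

84.1 %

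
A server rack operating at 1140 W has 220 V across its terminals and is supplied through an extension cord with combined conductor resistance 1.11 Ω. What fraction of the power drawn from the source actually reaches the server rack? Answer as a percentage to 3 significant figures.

I = P / V = 1140 / 220 = 5.182 A through the extension cord.
P_line = I² R_line = (5.182)² × 1.11 = 29.80 W
P_source = P_load + P_line = 1140 + 29.80 = 1170 W
η = P_load / P_source = 1140 / 1170 = 0.9745

97.5 %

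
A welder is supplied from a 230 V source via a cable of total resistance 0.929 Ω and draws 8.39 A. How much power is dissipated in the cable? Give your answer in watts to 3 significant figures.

Line loss is just I²R for the cable — we know both I and R_line directly.
The cable carries the full 8.39 A.
P_line = I² R_line = (8.390)² × 0.929 = 65.39 W

65.4 W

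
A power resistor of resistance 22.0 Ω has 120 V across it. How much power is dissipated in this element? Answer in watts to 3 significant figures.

We know the drop across the element and its resistance — P = V²/R, one step.
P = (120 V)² / 22.0 Ω = 654.5 W

655 W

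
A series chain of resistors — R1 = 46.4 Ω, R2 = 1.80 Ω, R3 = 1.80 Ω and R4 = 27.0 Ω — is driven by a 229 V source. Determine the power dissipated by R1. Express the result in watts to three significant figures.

410 W

The current is common to all series resistors; compute it, then apply P = I²R for the target.
R_total = 46.4 + 1.80 + 1.80 + 27.0 = 77.00 Ω
I = V / R_total = 229 / 77.00 = 2.974 A
P_R1 = I² × R1 = (2.974)² × 46.4 = 410.4 W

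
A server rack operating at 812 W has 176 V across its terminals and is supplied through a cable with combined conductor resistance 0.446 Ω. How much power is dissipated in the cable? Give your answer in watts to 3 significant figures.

9.49 W

Line loss is just I²R for the cable — we know both I and R_line directly.
I = P / V = 812 / 176 = 4.614 A through the cable.
P_line = I² R_line = (4.614)² × 0.446 = 9.493 W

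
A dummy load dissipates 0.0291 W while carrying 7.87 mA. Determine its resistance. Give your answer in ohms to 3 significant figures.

470 Ω

The two known quantities fix the third via R = P / I².
R = 0.0291 / (0.007870)² = 469.8 Ω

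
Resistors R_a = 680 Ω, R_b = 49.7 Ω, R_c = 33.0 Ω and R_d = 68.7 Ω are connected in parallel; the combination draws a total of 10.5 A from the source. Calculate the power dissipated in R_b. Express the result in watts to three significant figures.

The branches share the same voltage, but only the total current is given — find V from the equivalent resistance first.
1/R_eq = 1/680 + 1/49.7 + 1/33.0 + 1/68.7 ⇒ R_eq = 15.05 Ω
V = I_total × R_eq = 10.50 × 15.05 = 158.0 V
P_R_b = V² / R_b = (158.0)² / 49.7 = 502.4 W

502 W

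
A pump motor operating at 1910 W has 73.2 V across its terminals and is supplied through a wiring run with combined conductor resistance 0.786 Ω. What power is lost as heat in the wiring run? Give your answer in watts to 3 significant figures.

535 W

Line loss is just I²R for the cable — we know both I and R_line directly.
I = P / V = 1910 / 73.2 = 26.09 A through the wiring run.
P_line = I² R_line = (26.09)² × 0.786 = 535.1 W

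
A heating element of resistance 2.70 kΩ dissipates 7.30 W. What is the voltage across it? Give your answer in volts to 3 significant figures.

140 V

Inverting the appropriate power form: V = √(P R).
V = √(7.30 × 2700) = 140.4 V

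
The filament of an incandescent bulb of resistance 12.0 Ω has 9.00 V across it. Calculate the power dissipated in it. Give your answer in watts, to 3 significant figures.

6.75 W

V and R are stated; P = V²/R avoids computing the current.
P = (9.00 V)² / 12.0 Ω = 6.750 W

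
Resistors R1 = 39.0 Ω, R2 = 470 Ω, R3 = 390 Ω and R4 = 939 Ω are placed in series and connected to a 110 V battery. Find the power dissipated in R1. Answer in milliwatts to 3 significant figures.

140 mW

The current is common to all series resistors; compute it, then apply P = I²R for the target.
R_total = 39.0 + 470 + 390 + 939 = 1838 Ω
I = V / R_total = 110 / 1838 = 0.05985 A
P_R1 = I² × R1 = (0.05985)² × 39.0 = 0.1397 W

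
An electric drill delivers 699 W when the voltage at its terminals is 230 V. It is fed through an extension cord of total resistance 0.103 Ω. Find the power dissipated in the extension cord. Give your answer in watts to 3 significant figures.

0.951 W

The extension cord is a series resistance carrying the load current; its dissipation is I²R_line.
I = P / V = 699 / 230 = 3.039 A through the extension cord.
P_line = I² R_line = (3.039)² × 0.103 = 0.9513 W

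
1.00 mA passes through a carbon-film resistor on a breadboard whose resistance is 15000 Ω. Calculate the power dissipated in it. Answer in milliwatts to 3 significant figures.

Current and resistance are given, so P = I²R is the direct form.
P = (0.001000 A)² × 15000 Ω = 0.01500 W

15.0 mW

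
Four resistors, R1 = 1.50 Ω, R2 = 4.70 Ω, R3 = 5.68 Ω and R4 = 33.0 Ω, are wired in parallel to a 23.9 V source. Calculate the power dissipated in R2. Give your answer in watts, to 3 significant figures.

122 W

Each parallel branch sees the full supply voltage, so P = V²/R applies directly to the target branch.
P_R2 = V² / R2 = (23.9)² / 4.70 Ω = 121.5 W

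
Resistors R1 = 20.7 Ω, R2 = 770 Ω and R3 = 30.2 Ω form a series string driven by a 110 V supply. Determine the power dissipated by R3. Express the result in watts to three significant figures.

0.542 W

In a series string the same current flows through every resistor — find that current, then P = I²R for the one we want.
R_total = 20.7 + 770 + 30.2 = 820.9 Ω
I = V / R_total = 110 / 820.9 = 0.1340 A
P_R3 = I² × R3 = (0.1340)² × 30.2 = 0.5423 W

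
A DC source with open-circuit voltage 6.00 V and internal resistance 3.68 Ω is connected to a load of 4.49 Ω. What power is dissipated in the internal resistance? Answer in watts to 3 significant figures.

1.98 W

Internal loss is I²r, with I set by the total series resistance r+R.
I = ε / (r + R) = 6.00 / (3.68 + 4.49) = 0.7344 A
P_int = I² r = (0.7344)² × 3.68 = 1.985 W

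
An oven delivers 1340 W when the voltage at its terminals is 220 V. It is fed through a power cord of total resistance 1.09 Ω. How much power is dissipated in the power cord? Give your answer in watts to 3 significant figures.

40.4 W

The power cord is a series resistance carrying the load current; its dissipation is I²R_line.
I = P / V = 1340 / 220 = 6.091 A through the power cord.
P_line = I² R_line = (6.091)² × 1.09 = 40.44 W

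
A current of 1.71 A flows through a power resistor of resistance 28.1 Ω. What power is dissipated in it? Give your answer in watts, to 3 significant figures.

82.2 W

The current through and the resistance of the element are both given; use P = I²R.
P = (1.710 A)² × 28.1 Ω = 82.17 W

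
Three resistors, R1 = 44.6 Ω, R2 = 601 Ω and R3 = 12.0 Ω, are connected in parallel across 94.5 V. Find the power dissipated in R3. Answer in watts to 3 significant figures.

Every branch has 94.5 V across it, so for R3 the power is simply V²/R.
P_R3 = V² / R3 = (94.5)² / 12.0 Ω = 744.2 W

744 W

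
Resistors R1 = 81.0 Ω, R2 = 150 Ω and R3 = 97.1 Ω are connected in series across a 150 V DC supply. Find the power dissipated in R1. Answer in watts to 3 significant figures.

Since the resistors are in series they all carry the loop current I = V/R_total; the power in any one is I²R.
R_total = 81.0 + 150 + 97.1 = 328.1 Ω
I = V / R_total = 150 / 328.1 = 0.4572 A
P_R1 = I² × R1 = (0.4572)² × 81.0 = 16.93 W

16.9 W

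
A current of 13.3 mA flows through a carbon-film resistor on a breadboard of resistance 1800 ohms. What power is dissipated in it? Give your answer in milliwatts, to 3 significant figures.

318 mW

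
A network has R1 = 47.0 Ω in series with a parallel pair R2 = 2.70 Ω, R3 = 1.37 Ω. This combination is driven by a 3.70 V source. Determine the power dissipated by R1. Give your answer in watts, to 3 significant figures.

Replace R2 and R3 with their parallel equivalent so the circuit becomes R1 in series with R_p.
R_p = (2.70×1.37)/(2.70+1.37) = 0.9088 Ω
R_total = 47.0 + 0.9088 = 47.91 Ω
I = V / R_total = 3.70 / 47.91 = 0.07723 A
The full supply current passes through R1: P = I²R.
P_R1 = (0.07723)² × 47.0 = 0.2803 W

0.280 W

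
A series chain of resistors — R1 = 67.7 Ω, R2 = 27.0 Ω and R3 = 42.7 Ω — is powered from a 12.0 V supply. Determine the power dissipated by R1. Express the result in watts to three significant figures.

0.516 W

Since the resistors are in series they all carry the loop current I = V/R_total; the power in any one is I²R.
R_total = 67.7 + 27.0 + 42.7 = 137.4 Ω
I = V / R_total = 12.0 / 137.4 = 0.08734 A
P_R1 = I² × R1 = (0.08734)² × 67.7 = 0.5164 W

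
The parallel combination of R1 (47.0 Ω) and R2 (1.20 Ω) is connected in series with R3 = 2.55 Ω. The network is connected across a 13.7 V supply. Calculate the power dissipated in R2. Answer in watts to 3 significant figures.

First find R_p for the parallel pair, then treat R_p + R3 as a series loop.
R_p = (47.0×1.20)/(47.0+1.20) = 1.170 Ω
R_total = R_p + 2.55 = 1.170 + 2.55 = 3.720 Ω
I = V / R_total = 13.7 / 3.720 = 3.683 A
Voltage across the parallel pair: V_p = I × R_p = 3.683 × 1.170 = 4.309 V
Use P = V²/R for R2 with V = V_p.
P_R2 = (4.309)² / 1.20 = 15.47 W

15.5 W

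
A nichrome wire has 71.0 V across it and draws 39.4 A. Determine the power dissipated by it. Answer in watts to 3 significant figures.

Since both terminal voltage and current are stated, P = V I gives the power in one step.
P = 71.0 V × 39.40 A = 2797 W

2800 W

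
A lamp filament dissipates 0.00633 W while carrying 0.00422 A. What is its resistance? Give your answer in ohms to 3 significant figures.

355 Ω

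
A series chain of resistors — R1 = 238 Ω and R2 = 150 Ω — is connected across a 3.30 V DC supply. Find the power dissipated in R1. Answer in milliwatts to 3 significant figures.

17.2 mW

The current is common to all series resistors; compute it, then apply P = I²R for the target.
R_total = 238 + 150 = 388.0 Ω
I = V / R_total = 3.30 / 388.0 = 0.008505 A
P_R1 = I² × R1 = (0.008505)² × 238 = 0.01722 W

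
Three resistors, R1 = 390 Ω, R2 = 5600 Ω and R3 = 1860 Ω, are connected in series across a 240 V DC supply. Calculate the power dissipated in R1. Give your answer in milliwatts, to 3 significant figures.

Since the resistors are in series they all carry the loop current I = V/R_total; the power in any one is I²R.
R_total = 390 + 5600 + 1860 = 7850 Ω
I = V / R_total = 240 / 7850 = 0.03057 A
P_R1 = I² × R1 = (0.03057)² × 390 = 0.3645 W

365 mW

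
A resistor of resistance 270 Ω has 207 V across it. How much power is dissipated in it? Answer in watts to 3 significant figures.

159 W

V and R are stated; P = V²/R avoids computing the current.
P = (207 V)² / 270 Ω = 158.7 W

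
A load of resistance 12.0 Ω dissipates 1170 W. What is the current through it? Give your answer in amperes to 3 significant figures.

9.87 A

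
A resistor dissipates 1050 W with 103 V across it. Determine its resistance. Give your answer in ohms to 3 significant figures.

The two known quantities fix the third via R = V² / P.
R = (103)² / 1050 = 10.10 Ω

10.1 Ω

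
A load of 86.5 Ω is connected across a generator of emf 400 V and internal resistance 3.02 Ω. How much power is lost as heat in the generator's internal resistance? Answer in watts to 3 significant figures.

60.3 W

The internal resistance carries the same current as the load; P_int = I²r.
I = ε / (r + R) = 400 / (3.02 + 86.5) = 4.468 A
P_int = I² r = (4.468)² × 3.02 = 60.30 W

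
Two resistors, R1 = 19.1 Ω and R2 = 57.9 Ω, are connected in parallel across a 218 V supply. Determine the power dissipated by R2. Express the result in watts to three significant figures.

821 W

Each parallel branch sees the full supply voltage, so P = V²/R applies directly to the target branch.
P_R2 = V² / R2 = (218)² / 57.9 Ω = 820.8 W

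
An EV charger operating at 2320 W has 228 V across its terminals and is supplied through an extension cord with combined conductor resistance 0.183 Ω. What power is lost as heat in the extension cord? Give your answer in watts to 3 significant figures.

18.9 W

Only the current and the line resistance are needed for the I²R loss.
I = P / V = 2320 / 228 = 10.18 A through the extension cord.
P_line = I² R_line = (10.18)² × 0.183 = 18.95 W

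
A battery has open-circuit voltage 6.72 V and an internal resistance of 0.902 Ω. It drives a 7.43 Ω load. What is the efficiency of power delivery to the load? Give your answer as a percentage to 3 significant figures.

η = P_load/(P_load+P_int) = I²R/(I²R+I²r) = R/(R+r) — the I² cancels for series elements.
η = R / (R + r) = 7.43 / (7.43 + 0.902) = 0.8917

89.2 %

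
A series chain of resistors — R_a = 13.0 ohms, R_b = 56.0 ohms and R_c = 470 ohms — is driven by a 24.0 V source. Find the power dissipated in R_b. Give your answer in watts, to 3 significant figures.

0.111 W

Every series element carries the same I. Get I from the total resistance, then P = I² × R_b.
R_total = 13.0 + 56.0 + 470 = 539.0 Ω
I = V / R_total = 24.0 / 539.0 = 0.04453 A
P_R_b = I² × R_b = (0.04453)² × 56.0 = 0.1110 W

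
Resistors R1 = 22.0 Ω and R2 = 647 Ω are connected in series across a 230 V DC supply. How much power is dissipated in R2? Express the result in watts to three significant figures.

In a series string the same current flows through every resistor — find that current, then P = I²R for the one we want.
R_total = 22.0 + 647 = 669.0 Ω
I = V / R_total = 230 / 669.0 = 0.3438 A
P_R2 = I² × R2 = (0.3438)² × 647 = 76.47 W

76.5 W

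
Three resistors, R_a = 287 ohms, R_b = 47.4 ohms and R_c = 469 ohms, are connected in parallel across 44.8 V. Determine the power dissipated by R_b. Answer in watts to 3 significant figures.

Every branch has 44.8 V across it, so for R_b the power is simply V²/R.
P_R_b = V² / R_b = (44.8)² / 47.4 Ω = 42.34 W

42.3 W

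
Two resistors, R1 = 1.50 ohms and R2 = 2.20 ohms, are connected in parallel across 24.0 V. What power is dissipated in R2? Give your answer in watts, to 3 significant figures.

262 W

Every branch has 24.0 V across it, so for R2 the power is simply V²/R.
P_R2 = V² / R2 = (24.0)² / 2.20 Ω = 261.8 W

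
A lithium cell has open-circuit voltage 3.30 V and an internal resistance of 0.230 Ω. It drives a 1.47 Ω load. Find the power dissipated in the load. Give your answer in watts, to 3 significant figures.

With r and R in series, I = ε/(r+R); the load dissipates I²R.
I = ε / (r + R) = 3.30 / (0.230 + 1.47) = 1.941 A
P_load = I² R = (1.941)² × 1.47 = 5.539 W

5.54 W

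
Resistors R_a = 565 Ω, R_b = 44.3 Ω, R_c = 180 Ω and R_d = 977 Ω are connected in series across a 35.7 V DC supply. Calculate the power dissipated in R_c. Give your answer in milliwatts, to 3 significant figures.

Every series element carries the same I. Get I from the total resistance, then P = I² × R_c.
R_total = 565 + 44.3 + 180 + 977 = 1766 Ω
I = V / R_total = 35.7 / 1766 = 0.02021 A
P_R_c = I² × R_c = (0.02021)² × 180 = 0.07353 W

73.5 mW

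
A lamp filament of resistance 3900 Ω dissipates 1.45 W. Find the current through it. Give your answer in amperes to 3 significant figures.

0.0193 A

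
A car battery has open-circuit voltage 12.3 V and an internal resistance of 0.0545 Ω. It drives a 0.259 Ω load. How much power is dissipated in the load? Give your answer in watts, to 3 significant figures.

399 W

Find the circuit current first, then P = I²R for the load (series elements share I).
I = ε / (r + R) = 12.3 / (0.0545 + 0.259) = 39.23 A
P_load = I² R = (39.23)² × 0.259 = 398.7 W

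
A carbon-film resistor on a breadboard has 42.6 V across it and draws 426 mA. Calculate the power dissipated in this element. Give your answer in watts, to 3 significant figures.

18.1 W

Both the voltage across and the current through the element are known, so P = V I applies directly.
P = 42.6 V × 0.4260 A = 18.15 W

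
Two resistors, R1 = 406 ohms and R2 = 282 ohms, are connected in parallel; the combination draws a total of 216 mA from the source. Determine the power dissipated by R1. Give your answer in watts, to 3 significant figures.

We need the common branch voltage; get it from I_total × R_eq, then P = V²/R for the branch.
1/R_eq = 1/406 + 1/282 ⇒ R_eq = 166.4 Ω
V = I_total × R_eq = 0.2160 × 166.4 = 35.95 V
P_R1 = V² / R1 = (35.95)² / 406 = 3.182 W

3.18 W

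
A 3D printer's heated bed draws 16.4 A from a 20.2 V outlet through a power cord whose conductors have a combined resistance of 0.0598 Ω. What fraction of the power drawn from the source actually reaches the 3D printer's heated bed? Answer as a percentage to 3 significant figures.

The power cord carries the full 16.4 A.
P_line = I² R_line = (16.40)² × 0.0598 = 16.08 W
P_source = V I = 20.2 × 16.40 = 331.3 W; P_load = 315.2 W
η = P_load / P_source = 315.2 / 331.3 = 0.9514

95.1 %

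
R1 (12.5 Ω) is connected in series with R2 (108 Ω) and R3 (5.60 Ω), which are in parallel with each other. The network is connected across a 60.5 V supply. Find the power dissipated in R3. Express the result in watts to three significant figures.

58.3 W

Reduce the parallel pair to R_p first; the network is then a simple series string.
R_p = (108×5.60)/(108+5.60) = 5.324 Ω
R_total = 12.5 + 5.324 = 17.82 Ω
I = V / R_total = 60.5 / 17.82 = 3.394 A
Voltage across the parallel pair: V_p = I × R_p = 3.394 × 5.324 = 18.07 V
R3 is across V_p, so use P = V²/R for that branch.
P_R3 = (18.07)² / 5.60 = 58.32 W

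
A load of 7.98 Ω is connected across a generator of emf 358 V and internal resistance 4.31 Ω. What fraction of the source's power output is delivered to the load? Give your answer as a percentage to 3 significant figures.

η = P_load/(P_load+P_int) = I²R/(I²R+I²r) = R/(R+r) — the I² cancels for series elements.
η = R / (R + r) = 7.98 / (7.98 + 4.31) = 0.6493

64.9 %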